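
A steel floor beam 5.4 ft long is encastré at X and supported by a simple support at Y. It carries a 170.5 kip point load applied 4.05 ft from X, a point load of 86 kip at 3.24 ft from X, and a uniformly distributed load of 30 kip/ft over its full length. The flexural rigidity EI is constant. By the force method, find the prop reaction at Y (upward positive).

Take the reaction at Y as the redundant and release it; the primary structure is a cantilever fixed at X.
Downward deflection at the released point Y due to the loads:
  point load 170.5 at a = 4.05: Pa²(3L − a)/(6EI) = 5663/EI
  point load 86 at a = 3.24: Pa²(3L − a)/(6EI) = 1950/EI
  UDL 30: wL⁴/(8EI) = 3189/EI
  δ_0 = 10802/EI
Flexibility coefficient — unit upward force at Y: δ_{YY} = L³/(3EI) = 52.49/EI.
The prop prevents deflection at Y: R_Y = δ_0/δ_{YY} = 10802/52.49 = 205.8 kip.

R_Y = 205.8 kip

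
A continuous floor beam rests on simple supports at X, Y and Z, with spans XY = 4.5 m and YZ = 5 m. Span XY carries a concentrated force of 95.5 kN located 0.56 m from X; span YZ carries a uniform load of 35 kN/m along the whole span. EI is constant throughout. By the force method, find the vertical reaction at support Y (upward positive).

Release continuity at Y by inserting a hinge; the redundant is the internal moment M_Y. The primary structure is two simply-supported spans XY and YZ.
End slopes at the hinge Y, treating each span as simply supported:
  span XY: point load 95.5 at a = 0.56: Pab(L + a)/(6LEI) = 39.49/EI
  span YZ: UDL 35: wL³/(24EI) = 182.3/EI
  relative rotation θ_0 = (39.49 + 182.3)/EI = 221.8/EI
A unit hogging moment at Y produces rotation L₁/(3EI) + L₂/(3EI) = 3.167/EI.
Slope continuity at Y: θ_0 = M_Y·3.167/EI, so M_Y = 221.8/3.167 = 70.04 kN·m (hogging).
Span XY, ΣM about X with M_Y applied at Y: R_Y^{XY}·4.5 = 53.48 + 70.04, so R_Y^{XY} = 27.45 kN and R_X = 95.5 − 27.45 = 68.05 kN.
Span YZ, ΣM about Z: R_Y^{YZ}·5 = 437.5 + 70.04, so R_Y^{YZ} = 101.5 kN and R_Z = 175 − 101.5 = 73.49 kN.
R_Y = 27.45 + 101.5 = 129 kN.

R_Y = 129 kN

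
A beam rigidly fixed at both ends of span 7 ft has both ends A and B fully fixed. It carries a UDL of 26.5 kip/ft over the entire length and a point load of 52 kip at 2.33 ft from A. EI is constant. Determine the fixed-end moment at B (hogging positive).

M_B = 135.1 kip·ft

Take the two fixed-end moments M_A, M_B as redundants; the released structure is the simple span AB.
Simple-span end rotations at A and B under the given loads:
  at A: UDL 26.5: wL³/(24EI) = 378.7/EI
  at B: UDL 26.5: wL³/(24EI) = 378.7/EI
  at A: point load 52 at a = 2.33: Pab(L + b)/(6LEI) = 157.2/EI
  at B: point load 52 at a = 2.33: Pab(L + a)/(6LEI) = 125.7/EI
  θ_A0 = 535.9/EI,  θ_B0 = 504.4/EI
Flexibility coefficients: a unit moment at one end gives L/(3EI) there and L/(6EI) at the far end, so f₁₁ = f₂₂ = 2.333/EI and f₁₂ = f₂₁ = 1.167/EI.
Compatibility — zero rotation at each built-in end:
  2.333 M_A + 1.167 M_B = 535.9
  1.167 M_A + 2.333 M_B = 504.4
Solving the pair gives M_A = 162.1 kip·ft and M_B = 135.1 kip·ft (hogging).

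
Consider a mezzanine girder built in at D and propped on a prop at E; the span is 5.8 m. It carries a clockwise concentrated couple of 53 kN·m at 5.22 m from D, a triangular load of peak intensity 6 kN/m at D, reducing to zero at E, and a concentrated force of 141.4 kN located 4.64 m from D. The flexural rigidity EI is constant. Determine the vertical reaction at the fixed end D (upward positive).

R_D = 42.2 kN

Release the roller at E. Primary structure: cantilever fixed at D.
Deflection at E on the released cantilever, summing each load's contribution:
  clockwise couple 53 at a = 5.22: M₀a(2L − a)/(2EI) = 882.5/EI
  triangular load, peak 6 at the fixed end: w₀L⁴/(30EI) = 226.3/EI
  point load 141.4 at a = 4.64: Pa²(3L − a)/(6EI) = 6474/EI
  δ_0 = 7583/EI
Tip deflection under a unit load at E: L³/(3EI) = 65.04/EI.
The prop prevents deflection at E: R_E = δ_0/δ_{EE} = 7583/65.04 = 116.6 kN.
Vertical equilibrium: R_D = ΣP − R_E = 158.8 − 116.6 = 42.2 kN.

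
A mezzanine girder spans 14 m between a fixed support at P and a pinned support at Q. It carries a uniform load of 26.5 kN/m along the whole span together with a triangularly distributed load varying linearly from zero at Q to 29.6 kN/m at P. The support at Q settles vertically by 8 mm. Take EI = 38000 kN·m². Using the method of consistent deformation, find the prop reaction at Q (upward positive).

Choose R_Q as the redundant. The primary structure is the cantilever fixed at P.
Deflection at Q on the released cantilever, summing each load's contribution:
  UDL 26.5: wL⁴/(8EI) = 127253/EI
  triangular load, peak 29.6 at the fixed end: w₀L⁴/(30EI) = 37904/EI
  δ_0 = 165157/EI
Tip deflection under a unit load at Q: L³/(3EI) = 914.7/EI.
With EI = 38000 kN·m²: δ_0 = 4.3462 m and δ_{QQ} = 0.02407 m/kN.
Compatibility — the beam at Q must follow the support down by 0.008 m: δ_0 − R_Q·δ_{QQ} = 0.008, so R_Q = (4.3462 − 0.008)/0.02407 = 180.2 kN.

R_Q = 180.2 kN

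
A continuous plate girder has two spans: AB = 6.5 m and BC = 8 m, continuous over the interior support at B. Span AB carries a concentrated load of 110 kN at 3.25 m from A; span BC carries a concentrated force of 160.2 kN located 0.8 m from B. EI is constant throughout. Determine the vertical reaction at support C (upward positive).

Release continuity at B by inserting a hinge; the redundant is the internal moment M_B. The primary structure is two simply-supported spans AB and BC.
Discontinuity in slope at B on the released structure — sum the simple-span end rotations:
  span AB: point load 110 at a = 3.25: Pab(L + a)/(6LEI) = 290.5/EI
  span BC: point load 160.2 at a = 0.8: Pab(L + b)/(6LEI) = 292.2/EI
  relative rotation θ_0 = (290.5 + 292.2)/EI = 582.7/EI
A unit hogging moment at B produces rotation L₁/(3EI) + L₂/(3EI) = 4.833/EI.
Compatibility: M_B·(L₁+L₂)/(3EI) = θ_0, giving M_B = 120.6 kN·m (hogging).
Span BC, ΣM about C: R_B^{BC}·8 = 1153 + 120.6, so R_B^{BC} = 159.2 kN and R_C = 160.2 − 159.2 = 0.9509 kN.

R_C = 0.9509 kN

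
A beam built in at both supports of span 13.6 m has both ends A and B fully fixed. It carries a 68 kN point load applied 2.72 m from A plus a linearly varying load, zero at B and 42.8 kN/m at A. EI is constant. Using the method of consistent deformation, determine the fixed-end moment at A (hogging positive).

Release both end moments; the primary structure is a simply-supported span AB with redundants M_A and M_B.
End rotations of the released simple span under the applied load (×1/EI):
  at A: point load 68 at a = 2.72: Pab(L + b)/(6LEI) = 603.7/EI
  at B: point load 68 at a = 2.72: Pab(L + a)/(6LEI) = 402.5/EI
  at A: triangular load, peak 42.8: w₀L³/(45EI) = 2392/EI
  at B: triangular load, peak 42.8: 7w₀L³/(360EI) = 2093/EI
  θ_A0 = 2996/EI,  θ_B0 = 2496/EI
Flexibility coefficients: a unit moment at one end gives L/(3EI) there and L/(6EI) at the far end, so f₁₁ = f₂₂ = 4.533/EI and f₁₂ = f₂₁ = 2.267/EI.
Compatibility — zero rotation at each built-in end:
  4.533 M_A + 2.267 M_B = 2996
  2.267 M_A + 4.533 M_B = 2496
Solving the pair gives M_A = 514.2 kN·m and M_B = 293.5 kN·m (hogging).

M_A = 514.2 kN·m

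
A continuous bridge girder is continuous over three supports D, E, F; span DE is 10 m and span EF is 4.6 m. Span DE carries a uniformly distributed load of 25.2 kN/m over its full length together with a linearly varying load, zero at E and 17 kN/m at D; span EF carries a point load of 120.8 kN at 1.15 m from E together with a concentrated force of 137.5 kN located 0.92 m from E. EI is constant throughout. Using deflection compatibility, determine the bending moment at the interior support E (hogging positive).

Take M_E as the redundant. Released structure: two simple spans DE and EF with a hinge at E.
End slopes at the hinge E, treating each span as simply supported:
  span DE: UDL 25.2: wL³/(24EI) = 1050/EI
  span DE: triangular load, peak 17: 7w₀L³/(360EI) = 330.6/EI
  span EF: point load 120.8 at a = 1.15: Pab(L + b)/(6LEI) = 139.8/EI
  span EF: point load 137.5 at a = 0.92: Pab(L + b)/(6LEI) = 139.7/EI
  relative rotation θ_0 = (1381 + 279.4)/EI = 1660/EI
A unit hogging moment at E produces rotation L₁/(3EI) + L₂/(3EI) = 4.867/EI.
Compatibility: M_E·(L₁+L₂)/(3EI) = θ_0, giving M_E = 341.1 kN·m (hogging).

M_E = 341.1 kN·m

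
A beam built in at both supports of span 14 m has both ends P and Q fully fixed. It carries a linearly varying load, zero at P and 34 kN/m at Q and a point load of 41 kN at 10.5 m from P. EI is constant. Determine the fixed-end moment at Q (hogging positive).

M_Q = 413.9 kN·m

Release both end moments; the primary structure is a simply-supported span PQ with redundants M_P and M_Q.
On the primary (simply-supported) span, the end slopes from the loading are:
  at P: triangular load, peak 34: 7w₀L³/(360EI) = 1814/EI
  at Q: triangular load, peak 34: w₀L³/(45EI) = 2073/EI
  at P: point load 41 at a = 10.5: Pab(L + b)/(6LEI) = 313.9/EI
  at Q: point load 41 at a = 10.5: Pab(L + a)/(6LEI) = 439.5/EI
  θ_P0 = 2128/EI,  θ_Q0 = 2513/EI
Flexibility coefficients: a unit moment at one end gives L/(3EI) there and L/(6EI) at the far end, so f₁₁ = f₂₂ = 4.667/EI and f₁₂ = f₂₁ = 2.333/EI.
Compatibility — zero rotation at each built-in end:
  4.667 M_P + 2.333 M_Q = 2128
  2.333 M_P + 4.667 M_Q = 2513
Solving the pair gives M_P = 249 kN·m and M_Q = 413.9 kN·m (hogging).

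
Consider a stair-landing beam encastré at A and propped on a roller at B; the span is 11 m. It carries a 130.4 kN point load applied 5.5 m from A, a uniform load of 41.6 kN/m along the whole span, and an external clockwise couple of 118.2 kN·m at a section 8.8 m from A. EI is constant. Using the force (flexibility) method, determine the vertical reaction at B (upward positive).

Remove the prop at B; the released (primary) structure is a cantilever built in at A.
Deflection at B on the released cantilever, summing each load's contribution:
  point load 130.4 at a = 5.5: Pa²(3L − a)/(6EI) = 18079/EI
  UDL 41.6: wL⁴/(8EI) = 76133/EI
  clockwise couple 118.2 at a = 8.8: M₀a(2L − a)/(2EI) = 6865/EI
  δ_0 = 101078/EI
Flexibility coefficient — unit upward force at B: δ_{BB} = L³/(3EI) = 443.7/EI.
The prop prevents deflection at B: R_B = δ_0/δ_{BB} = 101078/443.7 = 227.8 kN.

R_B = 227.8 kN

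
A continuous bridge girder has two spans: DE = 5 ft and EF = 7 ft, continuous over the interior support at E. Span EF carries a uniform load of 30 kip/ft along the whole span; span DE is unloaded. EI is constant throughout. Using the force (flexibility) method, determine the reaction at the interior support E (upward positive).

Take M_E as the redundant. Released structure: two simple spans DE and EF with a hinge at E.
End slopes at the hinge E, treating each span as simply supported:
  span EF: UDL 30: wL³/(24EI) = 428.8/EI
  relative rotation θ_0 = (0 + 428.8)/EI = 428.8/EI
A unit hogging moment at E produces rotation L₁/(3EI) + L₂/(3EI) = 4/EI.
Compatibility: M_E·(L₁+L₂)/(3EI) = θ_0, giving M_E = 107.2 kip·ft (hogging).
Span DE, ΣM about D with M_E applied at E: R_E^{DE}·5 = 0 + 107.2, so R_E^{DE} = 21.44 kip and R_D = 0 − 21.44 = -21.44 kip.
Span EF, ΣM about F: R_E^{EF}·7 = 735 + 107.2, so R_E^{EF} = 120.3 kip and R_F = 210 − 120.3 = 89.69 kip.
R_E = 21.44 + 120.3 = 141.8 kip.

R_E = 141.8 kip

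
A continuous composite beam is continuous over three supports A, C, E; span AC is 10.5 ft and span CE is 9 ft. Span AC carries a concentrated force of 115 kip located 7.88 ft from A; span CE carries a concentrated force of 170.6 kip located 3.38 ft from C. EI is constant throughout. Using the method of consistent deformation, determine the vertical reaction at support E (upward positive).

R_E = 37.23 kip

Insert a hinge at C; M_C is the redundant, and each span becomes simply supported.
Discontinuity in slope at C on the released structure — sum the simple-span end rotations:
  span AC: point load 115 at a = 7.88: Pab(L + a)/(6LEI) = 692.7/EI
  span CE: point load 170.6 at a = 3.38: Pab(L + b)/(6LEI) = 877.4/EI
  relative rotation θ_0 = (692.7 + 877.4)/EI = 1570/EI
A unit hogging moment at C produces rotation L₁/(3EI) + L₂/(3EI) = 6.5/EI.
Compatibility: M_C·(L₁+L₂)/(3EI) = θ_0, giving M_C = 241.5 kip·ft (hogging).
Span CE, ΣM about E: R_C^{CE}·9 = 958.8 + 241.5, so R_C^{CE} = 133.4 kip and R_E = 170.6 − 133.4 = 37.23 kip.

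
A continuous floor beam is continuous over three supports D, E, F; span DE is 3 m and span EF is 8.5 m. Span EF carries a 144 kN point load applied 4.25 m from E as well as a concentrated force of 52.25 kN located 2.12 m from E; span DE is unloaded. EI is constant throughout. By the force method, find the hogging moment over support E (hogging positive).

M_E = 223.4 kN·m

Take M_E as the redundant. Released structure: two simple spans DE and EF with a hinge at E.
End slopes at the hinge E, treating each span as simply supported:
  span EF: point load 144 at a = 4.25: Pab(L + b)/(6LEI) = 650.2/EI
  span EF: point load 52.25 at a = 2.12: Pab(L + b)/(6LEI) = 206.2/EI
  relative rotation θ_0 = (0 + 856.4)/EI = 856.4/EI
A unit hogging moment at E produces rotation L₁/(3EI) + L₂/(3EI) = 3.833/EI.
Compatibility: M_E·(L₁+L₂)/(3EI) = θ_0, giving M_E = 223.4 kN·m (hogging).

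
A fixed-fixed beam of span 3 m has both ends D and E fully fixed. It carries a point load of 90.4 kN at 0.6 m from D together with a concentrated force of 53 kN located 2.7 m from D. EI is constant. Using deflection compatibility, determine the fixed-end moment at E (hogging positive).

M_E = 21.56 kN·m

Release both end moments; the primary structure is a simply-supported span DE with redundants M_D and M_E.
End rotations of the released simple span under the applied load (×1/EI):
  at D: point load 90.4 at a = 0.6: Pab(L + b)/(6LEI) = 39.05/EI
  at E: point load 90.4 at a = 0.6: Pab(L + a)/(6LEI) = 26.04/EI
  at D: point load 53 at a = 2.7: Pab(L + b)/(6LEI) = 7.87/EI
  at E: point load 53 at a = 2.7: Pab(L + a)/(6LEI) = 13.59/EI
  θ_D0 = 46.92/EI,  θ_E0 = 39.63/EI
Flexibility coefficients: a unit moment at one end gives L/(3EI) there and L/(6EI) at the far end, so f₁₁ = f₂₂ = 1/EI and f₁₂ = f₂₁ = 0.5/EI.
Compatibility — zero rotation at each built-in end:
  1 M_D + 0.5 M_E = 46.92
  0.5 M_D + 1 M_E = 39.63
Solving the pair gives M_D = 36.14 kN·m and M_E = 21.56 kN·m (hogging).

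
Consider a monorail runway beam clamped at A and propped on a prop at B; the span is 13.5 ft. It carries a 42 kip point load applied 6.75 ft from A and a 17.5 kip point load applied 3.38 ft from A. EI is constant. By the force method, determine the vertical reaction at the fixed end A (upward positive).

R_A = 44.87 kip

Take the reaction at B as the redundant and release it; the primary structure is a cantilever fixed at A.
Downward deflection at the released point B due to the loads:
  point load 42 at a = 6.75: Pa²(3L − a)/(6EI) = 10764/EI
  point load 17.5 at a = 3.38: Pa²(3L − a)/(6EI) = 1237/EI
  δ_0 = 12001/EI
Flexibility coefficient — unit upward force at B: δ_{BB} = L³/(3EI) = 820.1/EI.
The prop prevents deflection at B: R_B = δ_0/δ_{BB} = 12001/820.1 = 14.63 kip.
Vertical equilibrium: R_A = ΣP − R_B = 59.5 − 14.63 = 44.87 kip.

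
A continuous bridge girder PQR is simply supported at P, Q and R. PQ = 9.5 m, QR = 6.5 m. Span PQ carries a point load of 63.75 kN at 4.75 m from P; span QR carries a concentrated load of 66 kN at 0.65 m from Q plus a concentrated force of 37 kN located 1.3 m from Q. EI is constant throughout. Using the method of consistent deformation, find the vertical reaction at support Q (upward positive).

Take M_Q as the redundant. Released structure: two simple spans PQ and QR with a hinge at Q.
Discontinuity in slope at Q on the released structure — sum the simple-span end rotations:
  span PQ: point load 63.75 at a = 4.75: Pab(L + a)/(6LEI) = 359.6/EI
  span QR: point load 66 at a = 0.65: Pab(L + b)/(6LEI) = 79.47/EI
  span QR: point load 37 at a = 1.3: Pab(L + b)/(6LEI) = 75.04/EI
  relative rotation θ_0 = (359.6 + 154.5)/EI = 514.1/EI
A unit hogging moment at Q produces rotation L₁/(3EI) + L₂/(3EI) = 5.333/EI.
Slope continuity at Q: θ_0 = M_Q·5.333/EI, so M_Q = 514.1/5.333 = 96.39 kN·m (hogging).
Span PQ, ΣM about P with M_Q applied at Q: R_Q^{PQ}·9.5 = 302.8 + 96.39, so R_Q^{PQ} = 42.02 kN and R_P = 63.75 − 42.02 = 21.73 kN.
Span QR, ΣM about R: R_Q^{QR}·6.5 = 578.5 + 96.39, so R_Q^{QR} = 103.8 kN and R_R = 103 − 103.8 = -0.8298 kN.
R_Q = 42.02 + 103.8 = 145.9 kN.

R_Q = 145.9 kN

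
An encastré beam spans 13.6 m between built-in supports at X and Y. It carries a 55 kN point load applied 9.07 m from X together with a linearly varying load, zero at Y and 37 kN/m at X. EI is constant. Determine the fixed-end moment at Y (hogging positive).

Release both end moments; the primary structure is a simply-supported span XY with redundants M_X and M_Y.
On the primary (simply-supported) span, the end slopes from the loading are:
  at X: point load 55 at a = 9.07: Pab(L + b)/(6LEI) = 502.1/EI
  at Y: point load 55 at a = 9.07: Pab(L + a)/(6LEI) = 627.8/EI
  at X: triangular load, peak 37: w₀L³/(45EI) = 2068/EI
  at Y: triangular load, peak 37: 7w₀L³/(360EI) = 1810/EI
  θ_X0 = 2570/EI,  θ_Y0 = 2438/EI
Flexibility coefficients: a unit moment at one end gives L/(3EI) there and L/(6EI) at the far end, so f₁₁ = f₂₂ = 4.533/EI and f₁₂ = f₂₁ = 2.267/EI.
Compatibility — zero rotation at each built-in end:
  4.533 M_X + 2.267 M_Y = 2570
  2.267 M_X + 4.533 M_Y = 2438
Solving the pair gives M_X = 397.5 kN·m and M_Y = 338.9 kN·m (hogging).

M_Y = 338.9 kN·m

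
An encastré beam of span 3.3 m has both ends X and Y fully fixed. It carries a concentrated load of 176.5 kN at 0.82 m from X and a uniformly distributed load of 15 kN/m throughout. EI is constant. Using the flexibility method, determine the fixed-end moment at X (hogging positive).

M_X = 95.35 kN·m

Release both end moments; the primary structure is a simply-supported span XY with redundants M_X and M_Y.
On the primary (simply-supported) span, the end slopes from the loading are:
  at X: point load 176.5 at a = 0.82: Pab(L + b)/(6LEI) = 104.8/EI
  at Y: point load 176.5 at a = 0.82: Pab(L + a)/(6LEI) = 74.69/EI
  at X: UDL 15: wL³/(24EI) = 22.46/EI
  at Y: UDL 15: wL³/(24EI) = 22.46/EI
  θ_X0 = 127.2/EI,  θ_Y0 = 97.15/EI
Flexibility coefficients: a unit moment at one end gives L/(3EI) there and L/(6EI) at the far end, so f₁₁ = f₂₂ = 1.1/EI and f₁₂ = f₂₁ = 0.55/EI.
Compatibility — zero rotation at each built-in end:
  1.1 M_X + 0.55 M_Y = 127.2
  0.55 M_X + 1.1 M_Y = 97.15
Solving the pair gives M_X = 95.35 kN·m and M_Y = 40.64 kN·m (hogging).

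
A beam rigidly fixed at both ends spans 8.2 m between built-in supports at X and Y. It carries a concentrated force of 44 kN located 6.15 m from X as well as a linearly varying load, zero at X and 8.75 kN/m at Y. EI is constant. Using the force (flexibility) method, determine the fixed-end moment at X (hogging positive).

Take the two fixed-end moments M_X, M_Y as redundants; the released structure is the simple span XY.
End rotations of the released simple span under the applied load (×1/EI):
  at X: point load 44 at a = 6.15: Pab(L + b)/(6LEI) = 115.6/EI
  at Y: point load 44 at a = 6.15: Pab(L + a)/(6LEI) = 161.8/EI
  at X: triangular load, peak 8.75: 7w₀L³/(360EI) = 93.81/EI
  at Y: triangular load, peak 8.75: w₀L³/(45EI) = 107.2/EI
  θ_X0 = 209.4/EI,  θ_Y0 = 269/EI
Flexibility coefficients: a unit moment at one end gives L/(3EI) there and L/(6EI) at the far end, so f₁₁ = f₂₂ = 2.733/EI and f₁₂ = f₂₁ = 1.367/EI.
Compatibility — zero rotation at each built-in end:
  2.733 M_X + 1.367 M_Y = 209.4
  1.367 M_X + 2.733 M_Y = 269
Solving the pair gives M_X = 36.52 kN·m and M_Y = 80.16 kN·m (hogging).

M_X = 36.52 kN·m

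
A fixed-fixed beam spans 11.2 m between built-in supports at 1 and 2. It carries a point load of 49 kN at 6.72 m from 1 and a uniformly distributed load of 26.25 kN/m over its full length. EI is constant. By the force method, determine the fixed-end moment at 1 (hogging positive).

M_1 = 327.1 kN·m

Take the two fixed-end moments M_1, M_2 as redundants; the released structure is the simple span 12.
Simple-span end rotations at 1 and 2 under the given loads:
  at 1: point load 49 at a = 6.72: Pab(L + b)/(6LEI) = 344.2/EI
  at 2: point load 49 at a = 6.72: Pab(L + a)/(6LEI) = 393.4/EI
  at 1: UDL 26.25: wL³/(24EI) = 1537/EI
  at 2: UDL 26.25: wL³/(24EI) = 1537/EI
  θ_10 = 1881/EI,  θ_20 = 1930/EI
Flexibility coefficients: a unit moment at one end gives L/(3EI) there and L/(6EI) at the far end, so f₁₁ = f₂₂ = 3.733/EI and f₁₂ = f₂₁ = 1.867/EI.
Compatibility — zero rotation at each built-in end:
  3.733 M_1 + 1.867 M_2 = 1881
  1.867 M_1 + 3.733 M_2 = 1930
Solving the pair gives M_1 = 327.1 kN·m and M_2 = 353.4 kN·m (hogging).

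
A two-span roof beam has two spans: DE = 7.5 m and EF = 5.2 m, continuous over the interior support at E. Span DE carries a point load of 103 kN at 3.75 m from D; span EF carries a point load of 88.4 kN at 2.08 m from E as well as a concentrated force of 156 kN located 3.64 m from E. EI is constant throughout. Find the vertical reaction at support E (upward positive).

Take M_E as the redundant. Released structure: two simple spans DE and EF with a hinge at E.
End slopes at the hinge E, treating each span as simply supported:
  span DE: point load 103 at a = 3.75: Pab(L + a)/(6LEI) = 362.1/EI
  span EF: point load 88.4 at a = 2.08: Pab(L + b)/(6LEI) = 153/EI
  span EF: point load 156 at a = 3.64: Pab(L + b)/(6LEI) = 191.9/EI
  relative rotation θ_0 = (362.1 + 344.9)/EI = 707/EI
A unit hogging moment at E produces rotation L₁/(3EI) + L₂/(3EI) = 4.233/EI.
Compatibility: M_E·(L₁+L₂)/(3EI) = θ_0, giving M_E = 167 kN·m (hogging).
Span DE, ΣM about D with M_E applied at E: R_E^{DE}·7.5 = 386.2 + 167, so R_E^{DE} = 73.77 kN and R_D = 103 − 73.77 = 29.23 kN.
Span EF, ΣM about F: R_E^{EF}·5.2 = 519.2 + 167, so R_E^{EF} = 132 kN and R_F = 244.4 − 132 = 112.4 kN.
R_E = 73.77 + 132 = 205.7 kN.

R_E = 205.7 kN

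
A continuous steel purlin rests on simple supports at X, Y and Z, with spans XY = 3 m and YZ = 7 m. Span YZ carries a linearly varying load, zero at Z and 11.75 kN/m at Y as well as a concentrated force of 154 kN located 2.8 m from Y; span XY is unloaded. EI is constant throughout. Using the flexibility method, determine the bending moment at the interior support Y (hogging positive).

M_Y = 171.8 kN·m

Insert a hinge at Y; M_Y is the redundant, and each span becomes simply supported.
End slopes at the hinge Y, treating each span as simply supported:
  span YZ: triangular load, peak 11.75: w₀L³/(45EI) = 89.56/EI
  span YZ: point load 154 at a = 2.8: Pab(L + b)/(6LEI) = 482.9/EI
  relative rotation θ_0 = (0 + 572.5)/EI = 572.5/EI
A unit hogging moment at Y produces rotation L₁/(3EI) + L₂/(3EI) = 3.333/EI.
Compatibility: M_Y·(L₁+L₂)/(3EI) = θ_0, giving M_Y = 171.8 kN·m (hogging).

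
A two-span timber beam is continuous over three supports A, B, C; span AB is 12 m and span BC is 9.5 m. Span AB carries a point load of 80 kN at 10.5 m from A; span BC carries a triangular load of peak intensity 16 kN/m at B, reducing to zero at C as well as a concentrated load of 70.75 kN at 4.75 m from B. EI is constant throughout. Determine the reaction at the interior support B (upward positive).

R_B = 184.9 kN

Take M_B as the redundant. Released structure: two simple spans AB and BC with a hinge at B.
Discontinuity in slope at B on the released structure — sum the simple-span end rotations:
  span AB: point load 80 at a = 10.5: Pab(L + a)/(6LEI) = 393.8/EI
  span BC: triangular load, peak 16: w₀L³/(45EI) = 304.8/EI
  span BC: point load 70.75 at a = 4.75: Pab(L + b)/(6LEI) = 399.1/EI
  relative rotation θ_0 = (393.8 + 703.9)/EI = 1098/EI
A unit hogging moment at B produces rotation L₁/(3EI) + L₂/(3EI) = 7.167/EI.
Compatibility: M_B·(L₁+L₂)/(3EI) = θ_0, giving M_B = 153.2 kN·m (hogging).
Span AB, ΣM about A with M_B applied at B: R_B^{AB}·12 = 840 + 153.2, so R_B^{AB} = 82.76 kN and R_A = 80 − 82.76 = -2.764 kN.
Span BC, ΣM about C: R_B^{BC}·9.5 = 817.4 + 153.2, so R_B^{BC} = 102.2 kN and R_C = 146.8 − 102.2 = 44.59 kN.
R_B = 82.76 + 102.2 = 184.9 kN.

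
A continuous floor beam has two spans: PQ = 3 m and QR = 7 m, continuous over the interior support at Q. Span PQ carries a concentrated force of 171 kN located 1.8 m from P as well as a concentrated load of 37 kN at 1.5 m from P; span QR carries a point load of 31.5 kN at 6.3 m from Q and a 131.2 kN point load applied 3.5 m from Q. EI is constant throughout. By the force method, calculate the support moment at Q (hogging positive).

M_Q = 164 kN·m

Release continuity at Q by inserting a hinge; the redundant is the internal moment M_Q. The primary structure is two simply-supported spans PQ and QR.
Discontinuity in slope at Q on the released structure — sum the simple-span end rotations:
  span PQ: point load 171 at a = 1.8: Pab(L + a)/(6LEI) = 98.5/EI
  span PQ: point load 37 at a = 1.5: Pab(L + a)/(6LEI) = 20.81/EI
  span QR: point load 31.5 at a = 6.3: Pab(L + b)/(6LEI) = 25.47/EI
  span QR: point load 131.2 at a = 3.5: Pab(L + b)/(6LEI) = 401.8/EI
  relative rotation θ_0 = (119.3 + 427.3)/EI = 546.6/EI
A unit hogging moment at Q produces rotation L₁/(3EI) + L₂/(3EI) = 3.333/EI.
Compatibility: M_Q·(L₁+L₂)/(3EI) = θ_0, giving M_Q = 164 kN·m (hogging).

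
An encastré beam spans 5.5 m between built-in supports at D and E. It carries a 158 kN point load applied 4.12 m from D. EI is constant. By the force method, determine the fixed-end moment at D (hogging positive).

Release both end moments; the primary structure is a simply-supported span DE with redundants M_D and M_E.
Simple-span end rotations at D and E under the given loads:
  at D: point load 158 at a = 4.12: Pab(L + b)/(6LEI) = 187.3/EI
  at E: point load 158 at a = 4.12: Pab(L + a)/(6LEI) = 261.9/EI
  θ_D0 = 187.3/EI,  θ_E0 = 261.9/EI
Flexibility coefficients: a unit moment at one end gives L/(3EI) there and L/(6EI) at the far end, so f₁₁ = f₂₂ = 1.833/EI and f₁₂ = f₂₁ = 0.9167/EI.
Compatibility — zero rotation at each built-in end:
  1.833 M_D + 0.9167 M_E = 187.3
  0.9167 M_D + 1.833 M_E = 261.9
Solving the pair gives M_D = 40.98 kN·m and M_E = 122.4 kN·m (hogging).

M_D = 40.98 kN·m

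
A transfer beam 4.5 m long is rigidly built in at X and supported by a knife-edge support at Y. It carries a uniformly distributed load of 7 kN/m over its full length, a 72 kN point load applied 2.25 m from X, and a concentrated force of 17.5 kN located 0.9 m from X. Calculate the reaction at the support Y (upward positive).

Release the roller at Y. Primary structure: cantilever fixed at X.
Deflection at Y on the released cantilever, summing each load's contribution:
  UDL 7: wL⁴/(8EI) = 358.8/EI
  point load 72 at a = 2.25: Pa²(3L − a)/(6EI) = 683.4/EI
  point load 17.5 at a = 0.9: Pa²(3L − a)/(6EI) = 29.77/EI
  δ_0 = 1072/EI
Flexibility coefficient — unit upward force at Y: δ_{YY} = L³/(3EI) = 30.38/EI.
Compatibility at Y: δ_0 − R_Y·δ_{YY} = 0, so R_Y = 1072/30.38 = 35.29 kN.

R_Y = 35.29 kN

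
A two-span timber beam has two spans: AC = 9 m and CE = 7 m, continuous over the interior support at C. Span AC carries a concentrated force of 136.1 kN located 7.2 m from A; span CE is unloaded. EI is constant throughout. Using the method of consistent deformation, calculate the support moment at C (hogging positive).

M_C = 99.22 kN·m

Take M_C as the redundant. Released structure: two simple spans AC and CE with a hinge at C.
Rotations at C on the released spans (each span's end-slope, ×1/EI):
  span AC: point load 136.1 at a = 7.2: Pab(L + a)/(6LEI) = 529.2/EI
  relative rotation θ_0 = (529.2 + 0)/EI = 529.2/EI
A unit hogging moment at C produces rotation L₁/(3EI) + L₂/(3EI) = 5.333/EI.
Slope continuity at C: θ_0 = M_C·5.333/EI, so M_C = 529.2/5.333 = 99.22 kN·m (hogging).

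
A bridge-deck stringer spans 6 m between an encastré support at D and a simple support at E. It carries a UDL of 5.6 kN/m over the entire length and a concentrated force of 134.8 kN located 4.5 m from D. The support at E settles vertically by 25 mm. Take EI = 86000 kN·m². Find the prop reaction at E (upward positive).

Take the reaction at E as the redundant and release it; the primary structure is a cantilever fixed at D.
Downward deflection at the released point E due to the loads:
  UDL 5.6: wL⁴/(8EI) = 907.2/EI
  point load 134.8 at a = 4.5: Pa²(3L − a)/(6EI) = 6142/EI
  δ_0 = 7049/EI
Tip deflection under a unit load at E: L³/(3EI) = 72/EI.
With EI = 86000 kN·m²: δ_0 = 0.081965 m and δ_{EE} = 0.000837 m/kN.
Compatibility — the beam at E must follow the support down by 0.025 m: δ_0 − R_E·δ_{EE} = 0.025, so R_E = (0.081965 − 0.025)/0.000837 = 68.04 kN.

R_E = 68.04 kN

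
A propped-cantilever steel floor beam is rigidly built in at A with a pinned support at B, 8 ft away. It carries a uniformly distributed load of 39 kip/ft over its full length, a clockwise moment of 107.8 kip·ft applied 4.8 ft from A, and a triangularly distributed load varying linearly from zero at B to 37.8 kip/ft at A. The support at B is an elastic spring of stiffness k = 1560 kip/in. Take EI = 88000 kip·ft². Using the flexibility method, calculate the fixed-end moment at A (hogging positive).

Take the reaction at B as the redundant and release it; the primary structure is a cantilever fixed at A.
Free-end deflection of the primary structure under the applied loading (downward +):
  UDL 39: wL⁴/(8EI) = 19968/EI
  clockwise couple 107.8 at a = 4.8: M₀a(2L − a)/(2EI) = 2898/EI
  triangular load, peak 37.8 at the fixed end: w₀L⁴/(30EI) = 5161/EI
  δ_0 = 28027/EI
Tip deflection under a unit load at B: L³/(3EI) = 170.7/EI.
With EI = 88000 kip·ft²: δ_0 = 0.31848 ft and δ_{BB} = 0.001939 ft/kip.
Compatibility — the spring shortens by R_B/k under the reaction it provides: δ_0 − R_B·δ_{BB} = R_B/k. With 1/k = 1/(1560×12) ft/kip = 0.000053 ft/kip, R_B = δ_0 / (δ_{BB} + 1/k) = 0.31848 / (0.001939 + 0.000053) = 159.8 kip.
Moment equilibrium about A: M_A = Σ(load moments about A) − R_B·L = 1759 − 159.8×8 = 480.5 kip·ft.

M_A = 480.5 kip·ft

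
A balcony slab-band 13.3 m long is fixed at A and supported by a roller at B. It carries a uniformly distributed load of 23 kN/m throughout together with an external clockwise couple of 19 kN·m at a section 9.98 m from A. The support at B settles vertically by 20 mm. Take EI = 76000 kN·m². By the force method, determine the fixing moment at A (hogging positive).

Choose R_B as the redundant. The primary structure is the cantilever fixed at A.
Deflection at B on the released cantilever, summing each load's contribution:
  UDL 23: wL⁴/(8EI) = 89959/EI
  clockwise couple 19 at a = 9.98: M₀a(2L − a)/(2EI) = 1576/EI
  δ_0 = 91535/EI
Flexibility coefficient — unit upward force at B: δ_{BB} = L³/(3EI) = 784.2/EI.
With EI = 76000 kN·m²: δ_0 = 1.2044 m and δ_{BB} = 0.010319 m/kN.
Compatibility — the beam at B must follow the support down by 0.02 m: δ_0 − R_B·δ_{BB} = 0.02, so R_B = (1.2044 − 0.02)/0.010319 = 114.8 kN.
Moment equilibrium about A: M_A = Σ(load moments about A) − R_B·L = 2053 − 114.8×13.3 = 526.6 kN·m.

M_A = 526.6 kN·m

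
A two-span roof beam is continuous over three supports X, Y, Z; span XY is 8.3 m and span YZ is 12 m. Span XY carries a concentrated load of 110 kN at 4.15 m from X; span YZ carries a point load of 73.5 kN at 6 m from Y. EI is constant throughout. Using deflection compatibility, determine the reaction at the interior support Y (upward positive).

Release continuity at Y by inserting a hinge; the redundant is the internal moment M_Y. The primary structure is two simply-supported spans XY and YZ.
End slopes at the hinge Y, treating each span as simply supported:
  span XY: point load 110 at a = 4.15: Pab(L + a)/(6LEI) = 473.6/EI
  span YZ: point load 73.5 at a = 6: Pab(L + b)/(6LEI) = 661.5/EI
  relative rotation θ_0 = (473.6 + 661.5)/EI = 1135/EI
A unit hogging moment at Y produces rotation L₁/(3EI) + L₂/(3EI) = 6.767/EI.
Compatibility: M_Y·(L₁+L₂)/(3EI) = θ_0, giving M_Y = 167.8 kN·m (hogging).
Span XY, ΣM about X with M_Y applied at Y: R_Y^{XY}·8.3 = 456.5 + 167.8, so R_Y^{XY} = 75.21 kN and R_X = 110 − 75.21 = 34.79 kN.
Span YZ, ΣM about Z: R_Y^{YZ}·12 = 441 + 167.8, so R_Y^{YZ} = 50.73 kN and R_Z = 73.5 − 50.73 = 22.77 kN.
R_Y = 75.21 + 50.73 = 125.9 kN.

R_Y = 125.9 kN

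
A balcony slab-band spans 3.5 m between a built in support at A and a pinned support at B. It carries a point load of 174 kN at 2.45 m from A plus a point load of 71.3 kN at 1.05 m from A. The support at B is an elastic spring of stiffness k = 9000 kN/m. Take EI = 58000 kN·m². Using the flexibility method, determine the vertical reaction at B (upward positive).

Remove the prop at B; the released (primary) structure is a cantilever built in at A.
Downward deflection at the released point B due to the loads:
  point load 174 at a = 2.45: Pa²(3L − a)/(6EI) = 1401/EI
  point load 71.3 at a = 1.05: Pa²(3L − a)/(6EI) = 123.8/EI
  δ_0 = 1525/EI
Tip deflection under a unit load at B: L³/(3EI) = 14.29/EI.
With EI = 58000 kN·m²: δ_0 = 0.026295 m and δ_{BB} = 0.000246 m/kN.
Compatibility — the spring shortens by R_B/k under the reaction it provides: δ_0 − R_B·δ_{BB} = R_B/k. With 1/k = 0.000111 m/kN, R_B = δ_0 / (δ_{BB} + 1/k) = 0.026295 / (0.000246 + 0.000111) = 73.55 kN.

R_B = 73.55 kN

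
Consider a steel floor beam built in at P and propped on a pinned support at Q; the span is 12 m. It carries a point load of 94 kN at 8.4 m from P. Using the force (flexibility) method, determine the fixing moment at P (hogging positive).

Choose R_Q as the redundant. The primary structure is the cantilever fixed at P.
Free-end deflection of the primary structure under the applied loading (downward +):
  point load 94 at a = 8.4: Pa²(3L − a)/(6EI) = 30510/EI
Tip deflection under a unit load at Q: L³/(3EI) = 576/EI.
The prop prevents deflection at Q: R_Q = δ_0/δ_{QQ} = 30510/576 = 52.97 kN.
Moment equilibrium about P: M_P = Σ(load moments about P) − R_Q·L = 789.6 − 52.97×12 = 154 kN·m.

M_P = 154 kN·m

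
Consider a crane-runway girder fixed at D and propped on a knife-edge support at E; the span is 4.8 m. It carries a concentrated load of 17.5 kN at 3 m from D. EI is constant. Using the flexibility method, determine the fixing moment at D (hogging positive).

Choose R_E as the redundant. The primary structure is the cantilever fixed at D.
Deflection at E on the released cantilever, summing each load's contribution:
  point load 17.5 at a = 3: Pa²(3L − a)/(6EI) = 299.2/EI
Tip deflection under a unit load at E: L³/(3EI) = 36.86/EI.
The prop prevents deflection at E: R_E = δ_0/δ_{EE} = 299.2/36.86 = 8.118 kN.
Moment equilibrium about D: M_D = Σ(load moments about D) − R_E·L = 52.5 − 8.118×4.8 = 13.54 kN·m.

M_D = 13.54 kN·m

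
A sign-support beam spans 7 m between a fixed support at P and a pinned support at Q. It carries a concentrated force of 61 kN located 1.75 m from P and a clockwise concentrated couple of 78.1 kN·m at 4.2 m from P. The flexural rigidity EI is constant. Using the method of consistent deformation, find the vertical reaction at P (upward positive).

Remove the prop at Q; the released (primary) structure is a cantilever built in at P.
Free-end deflection of the primary structure under the applied loading (downward +):
  point load 61 at a = 1.75: Pa²(3L − a)/(6EI) = 599.4/EI
  clockwise couple 78.1 at a = 4.2: M₀a(2L − a)/(2EI) = 1607/EI
  δ_0 = 2207/EI
Flexibility coefficient — unit upward force at Q: δ_{QQ} = L³/(3EI) = 114.3/EI.
The prop prevents deflection at Q: R_Q = δ_0/δ_{QQ} = 2207/114.3 = 19.3 kN.
Vertical equilibrium: R_P = ΣP − R_Q = 61 − 19.3 = 41.7 kN.

R_P = 41.7 kN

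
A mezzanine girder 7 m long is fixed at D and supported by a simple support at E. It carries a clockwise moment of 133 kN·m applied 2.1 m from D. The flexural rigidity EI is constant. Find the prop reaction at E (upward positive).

R_E = 14.54 kN

Release the roller at E. Primary structure: cantilever fixed at D.
Primary-structure tip deflection at E by superposition:
  clockwise couple 133 at a = 2.1: M₀a(2L − a)/(2EI) = 1662/EI
Tip deflection under a unit load at E: L³/(3EI) = 114.3/EI.
The prop prevents deflection at E: R_E = δ_0/δ_{EE} = 1662/114.3 = 14.54 kN.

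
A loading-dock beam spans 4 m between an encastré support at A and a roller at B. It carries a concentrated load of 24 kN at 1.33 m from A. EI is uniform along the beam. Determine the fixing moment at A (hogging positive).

Choose R_B as the redundant. The primary structure is the cantilever fixed at A.
Primary-structure tip deflection at B by superposition:
  point load 24 at a = 1.33: Pa²(3L − a)/(6EI) = 75.5/EI
Tip deflection under a unit load at B: L³/(3EI) = 21.33/EI.
The prop prevents deflection at B: R_B = δ_0/δ_{BB} = 75.5/21.33 = 3.539 kN.
Moment equilibrium about A: M_A = Σ(load moments about A) − R_B·L = 31.92 − 3.539×4 = 17.76 kN·m.

M_A = 17.76 kN·m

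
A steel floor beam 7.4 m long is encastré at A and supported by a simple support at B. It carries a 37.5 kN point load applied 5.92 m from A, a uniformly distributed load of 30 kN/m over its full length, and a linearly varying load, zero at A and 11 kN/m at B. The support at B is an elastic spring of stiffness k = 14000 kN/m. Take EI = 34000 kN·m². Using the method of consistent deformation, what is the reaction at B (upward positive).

Remove the prop at B; the released (primary) structure is a cantilever built in at A.
Free-end deflection of the primary structure under the applied loading (downward +):
  point load 37.5 at a = 5.92: Pa²(3L − a)/(6EI) = 3566/EI
  UDL 30: wL⁴/(8EI) = 11245/EI
  triangular load, peak 11 at the free end: 11w₀L⁴/(120EI) = 3024/EI
  δ_0 = 17835/EI
Flexibility coefficient — unit upward force at B: δ_{BB} = L³/(3EI) = 135.1/EI.
With EI = 34000 kN·m²: δ_0 = 0.52455 m and δ_{BB} = 0.003973 m/kN.
Compatibility — the spring shortens by R_B/k under the reaction it provides: δ_0 − R_B·δ_{BB} = R_B/k. With 1/k = 0.000071 m/kN, R_B = δ_0 / (δ_{BB} + 1/k) = 0.52455 / (0.003973 + 0.000071) = 129.7 kN.

R_B = 129.7 kN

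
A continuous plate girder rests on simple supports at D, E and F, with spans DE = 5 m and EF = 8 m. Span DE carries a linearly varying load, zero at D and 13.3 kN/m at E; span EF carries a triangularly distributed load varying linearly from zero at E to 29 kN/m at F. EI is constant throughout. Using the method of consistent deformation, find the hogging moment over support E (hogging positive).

M_E = 75.15 kN·m

Take M_E as the redundant. Released structure: two simple spans DE and EF with a hinge at E.
Discontinuity in slope at E on the released structure — sum the simple-span end rotations:
  span DE: triangular load, peak 13.3: w₀L³/(45EI) = 36.94/EI
  span EF: triangular load, peak 29: 7w₀L³/(360EI) = 288.7/EI
  relative rotation θ_0 = (36.94 + 288.7)/EI = 325.7/EI
A unit hogging moment at E produces rotation L₁/(3EI) + L₂/(3EI) = 4.333/EI.
Compatibility: M_E·(L₁+L₂)/(3EI) = θ_0, giving M_E = 75.15 kN·m (hogging).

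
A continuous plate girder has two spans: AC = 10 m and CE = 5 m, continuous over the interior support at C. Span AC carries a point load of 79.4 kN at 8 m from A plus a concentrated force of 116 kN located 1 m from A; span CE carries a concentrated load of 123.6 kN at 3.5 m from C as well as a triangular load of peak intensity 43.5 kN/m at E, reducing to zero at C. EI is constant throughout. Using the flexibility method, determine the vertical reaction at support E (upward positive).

Insert a hinge at C; M_C is the redundant, and each span becomes simply supported.
End slopes at the hinge C, treating each span as simply supported:
  span AC: point load 79.4 at a = 8: Pab(L + a)/(6LEI) = 381.1/EI
  span AC: point load 116 at a = 1: Pab(L + a)/(6LEI) = 191.4/EI
  span CE: point load 123.6 at a = 3.5: Pab(L + b)/(6LEI) = 140.6/EI
  span CE: triangular load, peak 43.5: 7w₀L³/(360EI) = 105.7/EI
  relative rotation θ_0 = (572.5 + 246.3)/EI = 818.8/EI
A unit hogging moment at C produces rotation L₁/(3EI) + L₂/(3EI) = 5/EI.
Slope continuity at C: θ_0 = M_C·5/EI, so M_C = 818.8/5 = 163.8 kN·m (hogging).
Span CE, ΣM about E: R_C^{CE}·5 = 366.6 + 163.8, so R_C^{CE} = 106.1 kN and R_E = 232.3 − 106.1 = 126.3 kN.

R_E = 126.3 kN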